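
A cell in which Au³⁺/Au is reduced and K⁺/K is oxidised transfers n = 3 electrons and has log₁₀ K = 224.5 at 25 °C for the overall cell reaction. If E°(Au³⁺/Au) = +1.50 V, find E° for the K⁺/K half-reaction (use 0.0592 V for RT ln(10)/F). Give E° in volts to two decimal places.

-2.93 V

E°cell = (0.0592/n)·log K = (0.0592/3)(224.5) = +4.430 V.
Since Au³⁺/Au is the cathode and K⁺/K the anode, E°cell = E°(Au³⁺/Au) − E°(K⁺/K).
So E°(K⁺/K) = E°(Au³⁺/Au) − E°cell = (+1.50) − (+4.430) = -2.93 V.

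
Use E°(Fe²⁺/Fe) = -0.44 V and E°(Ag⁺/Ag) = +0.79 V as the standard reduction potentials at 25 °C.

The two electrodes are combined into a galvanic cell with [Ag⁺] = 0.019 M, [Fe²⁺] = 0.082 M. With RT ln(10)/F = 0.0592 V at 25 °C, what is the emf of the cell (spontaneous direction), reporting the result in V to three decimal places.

Ag⁺/Ag is the cathode (higher E°), Fe²⁺/Fe the anode: E°cell = +0.79 − (-0.44) = +1.23 V, n = 2.
Overall: 2 Ag⁺(aq) + Fe(s) → 2 Ag(s) + Fe²⁺(aq)
Q = [Fe²⁺] / ([Ag⁺]^2); log Q = 2.356.
E = E° − (0.0592/n) log Q = +1.23 − (0.0592/2)(2.356) = +1.160 V.

+1.160 V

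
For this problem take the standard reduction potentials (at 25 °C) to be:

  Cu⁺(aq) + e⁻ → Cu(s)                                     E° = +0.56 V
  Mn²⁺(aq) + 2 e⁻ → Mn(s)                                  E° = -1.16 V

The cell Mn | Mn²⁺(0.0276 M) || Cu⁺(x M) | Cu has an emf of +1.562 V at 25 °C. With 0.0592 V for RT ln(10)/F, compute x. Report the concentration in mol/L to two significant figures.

Cu⁺/Cu is the cathode, Mn²⁺/Mn the anode: E°cell = +1.72 V, n = 2.
Overall reaction: 2 Cu⁺(aq) + Mn(s) → 2 Cu(s) + Mn²⁺(aq); Q = [Mn²⁺]^1/[Cu⁺]^2.
From E = E° − (0.0592/n) log Q: log Q = (E° − E)·n/0.0592 = (+1.72 − (+1.562))·2/0.0592 = 5.3378.
So 2·log[Cu⁺] = 1·log(0.0276) − log Q = -1.5591 − (5.3378) = -6.8969; log[Cu⁺] = -6.8969 / 2 = -3.4484; [Cu⁺] = 10^(-3.4484) ≈ 0.00036 M.

0.00036 M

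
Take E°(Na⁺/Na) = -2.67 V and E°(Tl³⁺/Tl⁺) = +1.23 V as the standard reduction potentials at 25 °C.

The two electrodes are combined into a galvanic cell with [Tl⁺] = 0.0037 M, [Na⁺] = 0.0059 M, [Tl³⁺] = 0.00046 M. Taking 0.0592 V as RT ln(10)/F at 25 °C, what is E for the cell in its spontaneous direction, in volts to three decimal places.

Tl³⁺/Tl⁺ is the cathode (higher E°), Na⁺/Na the anode: E°cell = +1.23 − (-2.67) = +3.90 V, n = 2.
Overall: Tl³⁺(aq) + 2 Na(s) → Tl⁺(aq) + 2 Na⁺(aq)
Q = [Tl⁺]·[Na⁺]^2 / ([Tl³⁺]); log Q = -3.553.
E = E° − (0.0592/n) log Q = +3.90 − (0.0592/2)(-3.553) = +4.005 V.

+4.005 V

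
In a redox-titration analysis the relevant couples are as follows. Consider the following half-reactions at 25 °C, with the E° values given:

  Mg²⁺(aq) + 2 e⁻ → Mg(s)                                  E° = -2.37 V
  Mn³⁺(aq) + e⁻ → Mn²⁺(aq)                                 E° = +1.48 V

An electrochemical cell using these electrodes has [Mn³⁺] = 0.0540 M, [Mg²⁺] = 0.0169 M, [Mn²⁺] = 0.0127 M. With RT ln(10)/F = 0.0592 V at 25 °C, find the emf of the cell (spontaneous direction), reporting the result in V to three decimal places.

+3.940 V

Mn³⁺/Mn²⁺ is the cathode (higher E°), Mg²⁺/Mg the anode: E°cell = +1.48 − (-2.37) = +3.85 V, n = 2.
Overall: 2 Mn³⁺(aq) + Mg(s) → 2 Mn²⁺(aq) + Mg²⁺(aq)
Q = [Mn²⁺]^2·[Mg²⁺] / ([Mn³⁺]^2); log Q = -3.029.
E = E° − (0.0592/n) log Q = +3.85 − (0.0592/2)(-3.029) = +3.940 V.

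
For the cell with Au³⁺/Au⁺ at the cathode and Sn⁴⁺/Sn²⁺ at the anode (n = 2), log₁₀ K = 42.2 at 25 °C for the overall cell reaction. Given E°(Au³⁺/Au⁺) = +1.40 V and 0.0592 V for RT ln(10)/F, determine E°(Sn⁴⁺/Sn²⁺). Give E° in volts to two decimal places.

+0.15 V

E°cell = (0.0592/n)·log K = (0.0592/2)(42.2) = +1.249 V.
Since Au³⁺/Au⁺ is the cathode and Sn⁴⁺/Sn²⁺ the anode, E°cell = E°(Au³⁺/Au⁺) − E°(Sn⁴⁺/Sn²⁺).
So E°(Sn⁴⁺/Sn²⁺) = E°(Au³⁺/Au⁺) − E°cell = (+1.40) − (+1.249) = +0.15 V.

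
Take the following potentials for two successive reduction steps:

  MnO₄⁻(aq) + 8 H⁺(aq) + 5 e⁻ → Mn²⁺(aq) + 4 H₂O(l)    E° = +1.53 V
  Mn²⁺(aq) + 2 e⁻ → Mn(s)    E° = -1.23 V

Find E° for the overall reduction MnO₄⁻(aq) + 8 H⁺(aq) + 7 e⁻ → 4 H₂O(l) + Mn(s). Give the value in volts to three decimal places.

+0.741 V

Since ΔG° = −nFE° is additive over sequential reductions, n₃E°₃ = n₁E°₁ + n₂E°₂.
E°₃ = (5×+1.53 + 2×-1.23) / 7 = (+5.190) / 7 = +0.741 V.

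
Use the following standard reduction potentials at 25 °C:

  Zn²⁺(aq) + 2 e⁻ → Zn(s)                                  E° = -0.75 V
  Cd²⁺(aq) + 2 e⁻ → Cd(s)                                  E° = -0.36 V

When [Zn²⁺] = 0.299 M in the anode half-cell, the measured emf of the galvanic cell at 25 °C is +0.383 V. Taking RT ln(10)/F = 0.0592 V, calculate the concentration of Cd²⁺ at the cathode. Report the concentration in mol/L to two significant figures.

Cd²⁺/Cd is the cathode, Zn²⁺/Zn the anode: E°cell = +0.39 V, n = 2.
Overall reaction: Cd²⁺(aq) + Zn(s) → Cd(s) + Zn²⁺(aq); Q = [Zn²⁺]^1/[Cd²⁺]^1.
From E = E° − (0.0592/n) log Q: log Q = (E° − E)·n/0.0592 = (+0.39 − (+0.383))·2/0.0592 = 0.2365.
So 1·log[Cd²⁺] = 1·log(0.299) − log Q = -0.5243 − (0.2365) = -0.7608; [Cd²⁺] = 10^(-0.7608) ≈ 0.17 M.

0.17 M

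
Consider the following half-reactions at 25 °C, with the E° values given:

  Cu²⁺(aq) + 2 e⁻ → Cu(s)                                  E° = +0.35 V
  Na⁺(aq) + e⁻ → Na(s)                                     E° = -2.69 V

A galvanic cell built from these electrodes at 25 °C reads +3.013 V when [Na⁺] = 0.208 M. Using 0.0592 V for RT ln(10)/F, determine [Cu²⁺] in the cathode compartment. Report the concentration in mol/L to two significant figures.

0.0053 M

Cu²⁺/Cu is the cathode, Na⁺/Na the anode: E°cell = +3.04 V, n = 2.
Overall reaction: Cu²⁺(aq) + 2 Na(s) → Cu(s) + 2 Na⁺(aq); Q = [Na⁺]^2/[Cu²⁺]^1.
From E = E° − (0.0592/n) log Q: log Q = (E° − E)·n/0.0592 = (+3.04 − (+3.013))·2/0.0592 = 0.9122.
So 1·log[Cu²⁺] = 2·log(0.208) − log Q = -1.3639 − (0.9122) = -2.2761; [Cu²⁺] = 10^(-2.2761) ≈ 0.0053 M.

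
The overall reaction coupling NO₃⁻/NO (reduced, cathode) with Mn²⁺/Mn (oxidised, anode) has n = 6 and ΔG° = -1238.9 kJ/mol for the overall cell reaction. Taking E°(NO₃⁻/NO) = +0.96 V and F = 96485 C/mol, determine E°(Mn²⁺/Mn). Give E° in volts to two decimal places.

E°cell = −ΔG°/(nF) = −(-1238.9×10³)/((6)(96485)) = +2.140 V.
Since NO₃⁻/NO is the cathode and Mn²⁺/Mn the anode, E°cell = E°(NO₃⁻/NO) − E°(Mn²⁺/Mn).
So E°(Mn²⁺/Mn) = E°(NO₃⁻/NO) − E°cell = (+0.96) − (+2.140) = -1.18 V.

-1.18 V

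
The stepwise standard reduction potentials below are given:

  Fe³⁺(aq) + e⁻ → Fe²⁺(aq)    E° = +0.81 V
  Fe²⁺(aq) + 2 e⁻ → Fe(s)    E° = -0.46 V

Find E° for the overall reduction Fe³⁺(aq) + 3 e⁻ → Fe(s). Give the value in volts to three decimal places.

-0.037 V

Adding the free-energy changes (−nFE°) of the two steps gives −n₃FE°₃ = −n₁FE°₁ − n₂FE°₂.
E°₃ = (1×+0.81 + 2×-0.46) / 3 = (-0.110) / 3 = -0.037 V.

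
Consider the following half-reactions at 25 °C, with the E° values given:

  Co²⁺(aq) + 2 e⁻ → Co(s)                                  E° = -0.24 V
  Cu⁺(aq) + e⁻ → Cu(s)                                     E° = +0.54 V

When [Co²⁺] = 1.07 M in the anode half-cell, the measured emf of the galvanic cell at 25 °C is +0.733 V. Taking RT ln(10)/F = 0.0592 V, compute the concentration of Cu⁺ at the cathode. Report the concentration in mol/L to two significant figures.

0.17 M

Cu⁺/Cu is the cathode, Co²⁺/Co the anode: E°cell = +0.78 V, n = 2.
Overall reaction: 2 Cu⁺(aq) + Co(s) → 2 Cu(s) + Co²⁺(aq); Q = [Co²⁺]^1/[Cu⁺]^2.
From E = E° − (0.0592/n) log Q: log Q = (E° − E)·n/0.0592 = (+0.78 − (+0.733))·2/0.0592 = 1.5878.
So 2·log[Cu⁺] = 1·log(1.07) − log Q = 0.0294 − (1.5878) = -1.5584; log[Cu⁺] = -1.5584 / 2 = -0.7792; [Cu⁺] = 10^(-0.7792) ≈ 0.17 M.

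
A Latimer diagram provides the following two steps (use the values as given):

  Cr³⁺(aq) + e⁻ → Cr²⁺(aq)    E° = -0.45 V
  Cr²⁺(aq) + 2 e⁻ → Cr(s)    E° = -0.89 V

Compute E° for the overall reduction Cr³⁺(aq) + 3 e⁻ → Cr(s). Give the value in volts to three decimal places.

Standard free energies of sequential steps add: ΔG°₃ = ΔG°₁ + ΔG°₂, so n₃E°₃ = n₁E°₁ + n₂E°₂.
E°₃ = (1×-0.45 + 2×-0.89) / 3 = (-2.230) / 3 = -0.743 V.

-0.743 V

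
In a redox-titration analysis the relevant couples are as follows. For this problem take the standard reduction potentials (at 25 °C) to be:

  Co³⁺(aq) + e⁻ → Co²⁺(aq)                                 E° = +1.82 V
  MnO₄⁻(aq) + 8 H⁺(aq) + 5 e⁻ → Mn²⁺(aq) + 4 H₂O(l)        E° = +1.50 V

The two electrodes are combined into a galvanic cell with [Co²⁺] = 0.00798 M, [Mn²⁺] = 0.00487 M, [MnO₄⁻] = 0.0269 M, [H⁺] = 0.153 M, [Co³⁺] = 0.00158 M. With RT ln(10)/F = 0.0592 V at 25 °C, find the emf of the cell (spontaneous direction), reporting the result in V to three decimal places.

Co³⁺/Co²⁺ is the cathode (higher E°), MnO₄⁻/Mn²⁺ the anode: E°cell = +1.82 − (+1.50) = +0.32 V, n = 5.
Overall: 5 Co³⁺(aq) + Mn²⁺(aq) + 4 H₂O(l) → 5 Co²⁺(aq) + MnO₄⁻(aq) + 8 H⁺(aq)
Q = [Co²⁺]^5·[MnO₄⁻]·[H⁺]^8 / ([Co³⁺]^5·[Mn²⁺]); log Q = -2.264.
E = E° − (0.0592/n) log Q = +0.32 − (0.0592/5)(-2.264) = +0.347 V.

+0.347 V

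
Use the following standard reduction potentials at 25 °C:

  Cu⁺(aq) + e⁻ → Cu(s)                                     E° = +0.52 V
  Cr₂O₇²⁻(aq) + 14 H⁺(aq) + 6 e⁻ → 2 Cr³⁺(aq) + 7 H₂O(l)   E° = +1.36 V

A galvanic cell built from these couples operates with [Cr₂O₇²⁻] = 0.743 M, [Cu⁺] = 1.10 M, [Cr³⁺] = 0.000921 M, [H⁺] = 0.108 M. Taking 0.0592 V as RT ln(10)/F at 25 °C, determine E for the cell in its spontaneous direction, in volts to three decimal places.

+0.763 V

Cr₂O₇²⁻/Cr³⁺ is the cathode (higher E°), Cu⁺/Cu the anode: E°cell = +1.36 − (+0.52) = +0.84 V, n = 6.
Overall: Cr₂O₇²⁻(aq) + 14 H⁺(aq) + 6 Cu(s) → 2 Cr³⁺(aq) + 7 H₂O(l) + 6 Cu⁺(aq)
Q = [Cr³⁺]^2·[Cu⁺]^6 / ([Cr₂O₇²⁻]·[H⁺]^14); log Q = 7.838.
E = E° − (0.0592/n) log Q = +0.84 − (0.0592/6)(7.838) = +0.763 V.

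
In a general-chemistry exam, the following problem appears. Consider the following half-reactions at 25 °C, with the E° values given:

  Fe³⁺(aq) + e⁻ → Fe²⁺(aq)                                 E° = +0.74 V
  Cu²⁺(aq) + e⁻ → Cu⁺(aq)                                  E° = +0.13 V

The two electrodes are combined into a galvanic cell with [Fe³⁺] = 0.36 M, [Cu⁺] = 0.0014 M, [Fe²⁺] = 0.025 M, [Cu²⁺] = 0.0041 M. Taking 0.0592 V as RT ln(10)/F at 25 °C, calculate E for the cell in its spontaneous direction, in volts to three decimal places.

+0.651 V

Fe³⁺/Fe²⁺ is the cathode (higher E°), Cu²⁺/Cu⁺ the anode: E°cell = +0.74 − (+0.13) = +0.61 V, n = 1.
Overall: Fe³⁺(aq) + Cu⁺(aq) → Fe²⁺(aq) + Cu²⁺(aq)
Q = [Fe²⁺]·[Cu²⁺] / ([Fe³⁺]·[Cu⁺]); log Q = -0.692.
E = E° − (0.0592/n) log Q = +0.61 − (0.0592/1)(-0.692) = +0.651 V.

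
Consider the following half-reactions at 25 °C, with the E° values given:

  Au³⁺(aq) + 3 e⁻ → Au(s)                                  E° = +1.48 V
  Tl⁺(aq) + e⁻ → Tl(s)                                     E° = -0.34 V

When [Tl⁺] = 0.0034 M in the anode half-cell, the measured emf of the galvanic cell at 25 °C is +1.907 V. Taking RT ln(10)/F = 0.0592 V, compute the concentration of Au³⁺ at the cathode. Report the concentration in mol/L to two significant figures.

Au³⁺/Au is the cathode, Tl⁺/Tl the anode: E°cell = +1.82 V, n = 3.
Overall reaction: Au³⁺(aq) + 3 Tl(s) → Au(s) + 3 Tl⁺(aq); Q = [Tl⁺]^3/[Au³⁺]^1.
From E = E° − (0.0592/n) log Q: log Q = (E° − E)·n/0.0592 = (+1.82 − (+1.907))·3/0.0592 = -4.4088.
So 1·log[Au³⁺] = 3·log(0.0034) − log Q = -7.4056 − (-4.4088) = -2.9968; [Au³⁺] = 10^(-2.9968) ≈ 0.0010 M.

0.0010 M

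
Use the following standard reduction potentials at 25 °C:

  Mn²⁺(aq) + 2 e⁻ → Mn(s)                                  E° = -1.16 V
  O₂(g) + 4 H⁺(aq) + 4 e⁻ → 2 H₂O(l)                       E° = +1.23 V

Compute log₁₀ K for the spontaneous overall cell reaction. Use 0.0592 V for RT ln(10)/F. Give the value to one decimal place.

161.5

Cathode: O₂/H₂O; anode: Mn²⁺/Mn. E°cell = +2.39 V, n = 4.
log K = nE°cell / 0.0592 = (4)(+2.39) / 0.0592 = 161.5.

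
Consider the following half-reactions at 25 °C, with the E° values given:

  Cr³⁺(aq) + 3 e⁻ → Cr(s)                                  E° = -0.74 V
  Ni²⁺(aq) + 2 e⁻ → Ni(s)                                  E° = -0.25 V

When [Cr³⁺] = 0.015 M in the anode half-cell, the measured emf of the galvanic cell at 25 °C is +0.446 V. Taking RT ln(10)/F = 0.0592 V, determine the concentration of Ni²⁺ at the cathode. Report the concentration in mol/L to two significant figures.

0.0020 M

Ni²⁺/Ni is the cathode, Cr³⁺/Cr the anode: E°cell = +0.49 V, n = 6.
Overall reaction: 3 Ni²⁺(aq) + 2 Cr(s) → 3 Ni(s) + 2 Cr³⁺(aq); Q = [Cr³⁺]^2/[Ni²⁺]^3.
From E = E° − (0.0592/n) log Q: log Q = (E° − E)·n/0.0592 = (+0.49 − (+0.446))·6/0.0592 = 4.4595.
So 3·log[Ni²⁺] = 2·log(0.015) − log Q = -3.6478 − (4.4595) = -8.1073; log[Ni²⁺] = -8.1073 / 3 = -2.7024; [Ni²⁺] = 10^(-2.7024) ≈ 0.0020 M.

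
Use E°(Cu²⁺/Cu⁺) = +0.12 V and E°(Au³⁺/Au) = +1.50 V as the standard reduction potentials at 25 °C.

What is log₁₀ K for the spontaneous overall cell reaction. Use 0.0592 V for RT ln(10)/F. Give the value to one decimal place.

Cathode: Au³⁺/Au; anode: Cu²⁺/Cu⁺. E°cell = +1.38 V, n = 3.
log K = nE°cell / 0.0592 = (3)(+1.38) / 0.0592 = 69.9.

69.9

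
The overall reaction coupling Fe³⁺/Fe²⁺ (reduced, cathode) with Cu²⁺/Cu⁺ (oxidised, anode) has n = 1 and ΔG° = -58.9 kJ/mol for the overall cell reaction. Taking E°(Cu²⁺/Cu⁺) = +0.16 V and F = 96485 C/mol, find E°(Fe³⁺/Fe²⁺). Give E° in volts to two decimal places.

+0.77 V

E°cell = −ΔG°/(nF) = −(-58.9×10³)/((1)(96485)) = +0.610 V.
Since Fe³⁺/Fe²⁺ is the cathode and Cu²⁺/Cu⁺ the anode, E°cell = E°(Fe³⁺/Fe²⁺) − E°(Cu²⁺/Cu⁺).
So E°(Fe³⁺/Fe²⁺) = E°cell + E°(Cu²⁺/Cu⁺) = +0.610 + (+0.16) = +0.77 V.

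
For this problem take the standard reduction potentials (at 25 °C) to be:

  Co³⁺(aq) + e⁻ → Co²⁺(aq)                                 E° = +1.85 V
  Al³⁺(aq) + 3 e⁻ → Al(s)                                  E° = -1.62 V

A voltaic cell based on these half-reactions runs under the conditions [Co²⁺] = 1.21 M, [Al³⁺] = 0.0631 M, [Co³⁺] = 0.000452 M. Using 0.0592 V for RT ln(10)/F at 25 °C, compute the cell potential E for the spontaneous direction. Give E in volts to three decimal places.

+3.291 V

Co³⁺/Co²⁺ is the cathode (higher E°), Al³⁺/Al the anode: E°cell = +1.85 − (-1.62) = +3.47 V, n = 3.
Overall: 3 Co³⁺(aq) + Al(s) → 3 Co²⁺(aq) + Al³⁺(aq)
Q = [Co²⁺]^3·[Al³⁺] / ([Co³⁺]^3); log Q = 9.083.
E = E° − (0.0592/n) log Q = +3.47 − (0.0592/3)(9.083) = +3.291 V.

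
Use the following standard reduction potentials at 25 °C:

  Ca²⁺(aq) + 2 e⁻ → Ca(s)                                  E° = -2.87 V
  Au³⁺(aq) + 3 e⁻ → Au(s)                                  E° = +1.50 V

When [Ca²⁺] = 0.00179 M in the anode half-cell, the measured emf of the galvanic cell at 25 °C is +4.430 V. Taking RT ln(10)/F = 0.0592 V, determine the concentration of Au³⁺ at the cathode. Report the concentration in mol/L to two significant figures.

Au³⁺/Au is the cathode, Ca²⁺/Ca the anode: E°cell = +4.37 V, n = 6.
Overall reaction: 2 Au³⁺(aq) + 3 Ca(s) → 2 Au(s) + 3 Ca²⁺(aq); Q = [Ca²⁺]^3/[Au³⁺]^2.
From E = E° − (0.0592/n) log Q: log Q = (E° − E)·n/0.0592 = (+4.37 − (+4.430))·6/0.0592 = -6.0811.
So 2·log[Au³⁺] = 3·log(0.00179) − log Q = -8.2414 − (-6.0811) = -2.1603; log[Au³⁺] = -2.1603 / 2 = -1.0801; [Au³⁺] = 10^(-1.0801) ≈ 0.083 M.

0.083 M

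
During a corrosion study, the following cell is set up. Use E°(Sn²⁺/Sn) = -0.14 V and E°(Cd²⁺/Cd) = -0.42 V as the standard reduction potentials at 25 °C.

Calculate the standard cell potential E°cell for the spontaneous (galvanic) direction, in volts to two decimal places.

The Sn²⁺/Sn couple has the higher reduction potential, so it is the cathode; Cd²⁺/Cd is oxidised at the anode.
E°cell = E°(cathode) − E°(anode) = (-0.14) − (-0.42) = +0.28 V.

+0.28 V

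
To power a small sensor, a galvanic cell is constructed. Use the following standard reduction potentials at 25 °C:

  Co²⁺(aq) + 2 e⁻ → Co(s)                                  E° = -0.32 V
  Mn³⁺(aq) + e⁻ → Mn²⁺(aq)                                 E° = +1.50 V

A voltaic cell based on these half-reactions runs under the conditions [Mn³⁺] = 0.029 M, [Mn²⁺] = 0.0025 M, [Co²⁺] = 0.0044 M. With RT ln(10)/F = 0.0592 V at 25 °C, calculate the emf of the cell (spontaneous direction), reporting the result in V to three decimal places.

Mn³⁺/Mn²⁺ is the cathode (higher E°), Co²⁺/Co the anode: E°cell = +1.50 − (-0.32) = +1.82 V, n = 2.
Overall: 2 Mn³⁺(aq) + Co(s) → 2 Mn²⁺(aq) + Co²⁺(aq)
Q = [Mn²⁺]^2·[Co²⁺] / ([Mn³⁺]^2); log Q = -4.485.
E = E° − (0.0592/n) log Q = +1.82 − (0.0592/2)(-4.485) = +1.953 V.

+1.953 V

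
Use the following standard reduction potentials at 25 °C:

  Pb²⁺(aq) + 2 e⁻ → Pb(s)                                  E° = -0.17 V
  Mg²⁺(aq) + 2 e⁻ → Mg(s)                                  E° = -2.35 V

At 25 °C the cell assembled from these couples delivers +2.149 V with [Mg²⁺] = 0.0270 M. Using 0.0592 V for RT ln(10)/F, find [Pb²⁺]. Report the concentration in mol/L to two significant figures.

0.0024 M

Pb²⁺/Pb is the cathode, Mg²⁺/Mg the anode: E°cell = +2.18 V, n = 2.
Overall reaction: Pb²⁺(aq) + Mg(s) → Pb(s) + Mg²⁺(aq); Q = [Mg²⁺]^1/[Pb²⁺]^1.
From E = E° − (0.0592/n) log Q: log Q = (E° − E)·n/0.0592 = (+2.18 − (+2.149))·2/0.0592 = 1.0473.
So 1·log[Pb²⁺] = 1·log(0.027) − log Q = -1.5686 − (1.0473) = -2.6159; [Pb²⁺] = 10^(-2.6159) ≈ 0.0024 M.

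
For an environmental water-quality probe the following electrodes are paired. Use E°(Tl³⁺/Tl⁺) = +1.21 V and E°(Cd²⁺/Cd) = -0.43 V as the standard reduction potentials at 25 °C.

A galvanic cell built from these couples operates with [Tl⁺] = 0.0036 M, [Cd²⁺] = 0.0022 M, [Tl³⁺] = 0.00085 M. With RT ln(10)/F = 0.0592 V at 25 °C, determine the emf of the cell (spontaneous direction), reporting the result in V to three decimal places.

Tl³⁺/Tl⁺ is the cathode (higher E°), Cd²⁺/Cd the anode: E°cell = +1.21 − (-0.43) = +1.64 V, n = 2.
Overall: Tl³⁺(aq) + Cd(s) → Tl⁺(aq) + Cd²⁺(aq)
Q = [Tl⁺]·[Cd²⁺] / ([Tl³⁺]); log Q = -2.031.
E = E° − (0.0592/n) log Q = +1.64 − (0.0592/2)(-2.031) = +1.700 V.

+1.700 V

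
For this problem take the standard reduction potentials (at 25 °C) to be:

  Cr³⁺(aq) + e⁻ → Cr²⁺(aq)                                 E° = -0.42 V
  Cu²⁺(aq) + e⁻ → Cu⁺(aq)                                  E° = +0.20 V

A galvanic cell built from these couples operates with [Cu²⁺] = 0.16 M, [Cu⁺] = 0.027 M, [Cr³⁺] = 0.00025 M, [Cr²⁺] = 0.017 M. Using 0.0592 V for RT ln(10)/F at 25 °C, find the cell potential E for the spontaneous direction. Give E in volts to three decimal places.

Cu²⁺/Cu⁺ is the cathode (higher E°), Cr³⁺/Cr²⁺ the anode: E°cell = +0.20 − (-0.42) = +0.62 V, n = 1.
Overall: Cu²⁺(aq) + Cr²⁺(aq) → Cu⁺(aq) + Cr³⁺(aq)
Q = [Cu⁺]·[Cr³⁺] / ([Cu²⁺]·[Cr²⁺]); log Q = -2.605.
E = E° − (0.0592/n) log Q = +0.62 − (0.0592/1)(-2.605) = +0.774 V.

+0.774 V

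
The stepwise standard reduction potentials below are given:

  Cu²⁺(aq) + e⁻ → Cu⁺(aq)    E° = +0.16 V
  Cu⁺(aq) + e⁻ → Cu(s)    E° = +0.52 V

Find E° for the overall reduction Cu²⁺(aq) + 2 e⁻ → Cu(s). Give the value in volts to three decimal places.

+0.340 V

Standard free energies of sequential steps add: ΔG°₃ = ΔG°₁ + ΔG°₂, so n₃E°₃ = n₁E°₁ + n₂E°₂.
E°₃ = (1×+0.16 + 1×+0.52) / 2 = (+0.680) / 2 = +0.340 V.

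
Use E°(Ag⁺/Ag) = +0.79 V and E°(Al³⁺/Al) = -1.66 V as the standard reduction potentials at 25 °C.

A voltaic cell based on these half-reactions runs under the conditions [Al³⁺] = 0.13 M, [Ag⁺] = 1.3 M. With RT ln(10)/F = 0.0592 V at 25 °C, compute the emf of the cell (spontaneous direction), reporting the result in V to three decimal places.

Ag⁺/Ag is the cathode (higher E°), Al³⁺/Al the anode: E°cell = +0.79 − (-1.66) = +2.45 V, n = 3.
Overall: 3 Ag⁺(aq) + Al(s) → 3 Ag(s) + Al³⁺(aq)
Q = [Al³⁺] / ([Ag⁺]^3); log Q = -1.228.
E = E° − (0.0592/n) log Q = +2.45 − (0.0592/3)(-1.228) = +2.474 V.

+2.474 V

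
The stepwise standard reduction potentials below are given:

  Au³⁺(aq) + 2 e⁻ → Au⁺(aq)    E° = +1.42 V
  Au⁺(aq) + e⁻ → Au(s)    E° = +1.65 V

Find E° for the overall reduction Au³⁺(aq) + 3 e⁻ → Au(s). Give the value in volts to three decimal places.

Since ΔG° = −nFE° is additive over sequential reductions, n₃E°₃ = n₁E°₁ + n₂E°₂.
E°₃ = (2×+1.42 + 1×+1.65) / 3 = (+4.490) / 3 = +1.497 V.

+1.497 V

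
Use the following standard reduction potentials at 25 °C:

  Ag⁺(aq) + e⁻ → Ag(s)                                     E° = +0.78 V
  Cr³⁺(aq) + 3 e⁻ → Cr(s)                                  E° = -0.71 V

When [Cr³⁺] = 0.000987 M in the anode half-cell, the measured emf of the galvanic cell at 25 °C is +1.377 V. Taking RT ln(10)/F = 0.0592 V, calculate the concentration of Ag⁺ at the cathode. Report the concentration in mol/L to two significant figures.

0.0012 M

Ag⁺/Ag is the cathode, Cr³⁺/Cr the anode: E°cell = +1.49 V, n = 3.
Overall reaction: 3 Ag⁺(aq) + Cr(s) → 3 Ag(s) + Cr³⁺(aq); Q = [Cr³⁺]^1/[Ag⁺]^3.
From E = E° − (0.0592/n) log Q: log Q = (E° − E)·n/0.0592 = (+1.49 − (+1.377))·3/0.0592 = 5.7264.
So 3·log[Ag⁺] = 1·log(0.000987) − log Q = -3.0057 − (5.7264) = -8.7321; log[Ag⁺] = -8.7321 / 3 = -2.9107; [Ag⁺] = 10^(-2.9107) ≈ 0.0012 M.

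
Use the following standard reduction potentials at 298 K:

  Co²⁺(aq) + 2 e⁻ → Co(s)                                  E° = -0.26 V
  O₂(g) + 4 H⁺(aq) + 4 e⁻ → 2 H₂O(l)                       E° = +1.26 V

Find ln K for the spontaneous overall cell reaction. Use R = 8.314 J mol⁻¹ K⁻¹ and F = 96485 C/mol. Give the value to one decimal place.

Cathode: O₂/H₂O; anode: Co²⁺/Co. E°cell = (+1.26) − (-0.26) = +1.52 V, with n = 4.
ΔG° = −nFE° = −RT ln K, so ln K = nFE°/(RT) = (4)(96485)(+1.52) / ((8.314)(298)) = 236.776.

236.8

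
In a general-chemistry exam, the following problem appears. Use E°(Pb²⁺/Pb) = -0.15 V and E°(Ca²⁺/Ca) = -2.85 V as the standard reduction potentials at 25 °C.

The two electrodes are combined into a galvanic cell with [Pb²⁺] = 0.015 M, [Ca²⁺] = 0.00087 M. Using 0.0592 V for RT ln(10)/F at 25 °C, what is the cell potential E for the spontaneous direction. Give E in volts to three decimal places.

Pb²⁺/Pb is the cathode (higher E°), Ca²⁺/Ca the anode: E°cell = -0.15 − (-2.85) = +2.70 V, n = 2.
Overall: Pb²⁺(aq) + Ca(s) → Pb(s) + Ca²⁺(aq)
Q = [Ca²⁺] / ([Pb²⁺]); log Q = -1.237.
E = E° − (0.0592/n) log Q = +2.70 − (0.0592/2)(-1.237) = +2.737 V.

+2.737 V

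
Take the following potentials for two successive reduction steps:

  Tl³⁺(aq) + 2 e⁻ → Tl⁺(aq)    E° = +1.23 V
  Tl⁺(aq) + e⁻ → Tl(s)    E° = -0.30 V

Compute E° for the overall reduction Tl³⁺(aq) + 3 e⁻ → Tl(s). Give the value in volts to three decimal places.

Standard free energies of sequential steps add: ΔG°₃ = ΔG°₁ + ΔG°₂, so n₃E°₃ = n₁E°₁ + n₂E°₂.
E°₃ = (2×+1.23 + 1×-0.30) / 3 = (+2.160) / 3 = +0.720 V.

+0.720 V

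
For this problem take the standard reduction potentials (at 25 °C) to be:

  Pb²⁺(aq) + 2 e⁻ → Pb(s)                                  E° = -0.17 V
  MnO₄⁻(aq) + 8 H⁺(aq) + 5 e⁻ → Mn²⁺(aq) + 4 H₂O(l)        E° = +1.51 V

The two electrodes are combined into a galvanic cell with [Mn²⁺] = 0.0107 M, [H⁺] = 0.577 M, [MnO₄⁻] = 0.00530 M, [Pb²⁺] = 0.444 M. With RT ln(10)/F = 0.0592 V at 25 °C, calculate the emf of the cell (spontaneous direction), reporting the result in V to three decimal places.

MnO₄⁻/Mn²⁺ is the cathode (higher E°), Pb²⁺/Pb the anode: E°cell = +1.51 − (-0.17) = +1.68 V, n = 10.
Overall: 2 MnO₄⁻(aq) + 16 H⁺(aq) + 5 Pb(s) → 2 Mn²⁺(aq) + 8 H₂O(l) + 5 Pb²⁺(aq)
Q = [Mn²⁺]^2·[Pb²⁺]^5 / ([MnO₄⁻]^2·[H⁺]^16); log Q = 2.668.
E = E° − (0.0592/n) log Q = +1.68 − (0.0592/10)(2.668) = +1.664 V.

+1.664 V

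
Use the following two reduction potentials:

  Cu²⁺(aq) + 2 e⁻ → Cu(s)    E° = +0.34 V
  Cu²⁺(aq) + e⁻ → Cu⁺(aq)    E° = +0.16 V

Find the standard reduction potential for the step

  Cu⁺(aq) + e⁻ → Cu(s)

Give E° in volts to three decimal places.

+0.520 V

Sequential free energies add, so n₃E°₃ = n₁E°₁ + n₂E°₂.
With n₃ = 2, and the known step contributing 1×(+0.16) V, the unknown satisfies 1·E° = 2×(+0.34) − 1×(+0.16) = +0.520.
E° = +0.520 / 1 = +0.520 V.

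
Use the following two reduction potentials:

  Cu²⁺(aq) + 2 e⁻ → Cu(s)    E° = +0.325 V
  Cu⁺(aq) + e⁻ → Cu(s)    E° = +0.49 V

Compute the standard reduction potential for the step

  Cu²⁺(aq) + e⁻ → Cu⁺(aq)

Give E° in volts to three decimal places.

+0.160 V

Sequential free energies add, so n₃E°₃ = n₁E°₁ + n₂E°₂.
With n₃ = 2, and the known step contributing 1×(+0.49) V, the unknown satisfies 1·E° = 2×(+0.325) − 1×(+0.49) = +0.160.
E° = +0.160 / 1 = +0.160 V.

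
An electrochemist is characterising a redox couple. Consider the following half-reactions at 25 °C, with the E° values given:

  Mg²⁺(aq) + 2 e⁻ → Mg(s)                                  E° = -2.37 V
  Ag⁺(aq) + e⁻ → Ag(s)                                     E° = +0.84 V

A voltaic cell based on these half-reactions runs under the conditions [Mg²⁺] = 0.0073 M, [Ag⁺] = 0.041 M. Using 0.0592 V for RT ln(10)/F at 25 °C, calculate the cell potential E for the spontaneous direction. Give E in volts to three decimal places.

Ag⁺/Ag is the cathode (higher E°), Mg²⁺/Mg the anode: E°cell = +0.84 − (-2.37) = +3.21 V, n = 2.
Overall: 2 Ag⁺(aq) + Mg(s) → 2 Ag(s) + Mg²⁺(aq)
Q = [Mg²⁺] / ([Ag⁺]^2); log Q = 0.638.
E = E° − (0.0592/n) log Q = +3.21 − (0.0592/2)(0.638) = +3.191 V.

+3.191 V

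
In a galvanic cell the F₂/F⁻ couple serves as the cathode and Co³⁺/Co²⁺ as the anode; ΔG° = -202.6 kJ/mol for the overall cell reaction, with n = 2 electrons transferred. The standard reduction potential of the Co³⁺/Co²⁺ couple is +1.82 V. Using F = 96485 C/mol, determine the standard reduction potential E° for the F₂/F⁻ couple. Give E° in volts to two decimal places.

E°cell = −ΔG°/(nF) = −(-202.6×10³)/((2)(96485)) = +1.050 V.
Since F₂/F⁻ is the cathode and Co³⁺/Co²⁺ the anode, E°cell = E°(F₂/F⁻) − E°(Co³⁺/Co²⁺).
So E°(F₂/F⁻) = E°cell + E°(Co³⁺/Co²⁺) = +1.050 + (+1.82) = +2.87 V.

+2.87 V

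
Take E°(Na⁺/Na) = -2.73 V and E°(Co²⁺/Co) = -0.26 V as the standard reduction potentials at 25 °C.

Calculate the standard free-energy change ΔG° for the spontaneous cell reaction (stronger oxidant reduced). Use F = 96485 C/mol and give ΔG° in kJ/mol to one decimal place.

Co²⁺/Co (E° = -0.26 V) is the cathode; Na⁺/Na (E° = -2.73 V) is the anode, so E°cell = +2.47 V.
Balancing electrons gives n = 2 (lcm of 2 and 1).
ΔG° = −nFE° = −(2)(96485)(+2.47) = -476,636 J = -476.6 kJ/mol.

-476.6 kJ/mol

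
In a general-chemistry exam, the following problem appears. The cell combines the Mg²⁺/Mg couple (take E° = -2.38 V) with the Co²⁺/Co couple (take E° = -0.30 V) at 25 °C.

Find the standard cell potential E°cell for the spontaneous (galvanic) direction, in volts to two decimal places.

The Co²⁺/Co couple has the higher reduction potential, so it is the cathode; Mg²⁺/Mg is oxidised at the anode.
E°cell = E°(cathode) − E°(anode) = (-0.30) − (-2.38) = +2.08 V.

+2.08 V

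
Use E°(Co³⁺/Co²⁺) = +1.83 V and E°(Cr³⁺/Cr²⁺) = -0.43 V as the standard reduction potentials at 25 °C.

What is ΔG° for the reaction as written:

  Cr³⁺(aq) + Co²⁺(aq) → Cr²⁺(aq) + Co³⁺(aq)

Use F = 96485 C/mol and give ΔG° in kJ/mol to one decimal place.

As written, Cr³⁺/Cr²⁺ is reduced (cathode) and Co³⁺/Co²⁺ is oxidised (anode), so E°cell = (-0.43) − (+1.83) = -2.26 V.
Balancing electrons gives n = 1.
ΔG° = −nFE° = −(1)(96485)(-2.26) = 218,056 J = +218.1 kJ/mol.

+218.1 kJ/mol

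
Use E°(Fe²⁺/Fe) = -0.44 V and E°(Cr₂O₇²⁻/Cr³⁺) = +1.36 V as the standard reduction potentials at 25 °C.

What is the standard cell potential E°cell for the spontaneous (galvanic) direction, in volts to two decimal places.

+1.80 V

The Cr₂O₇²⁻/Cr³⁺ couple has the higher reduction potential, so it is the cathode; Fe²⁺/Fe is oxidised at the anode.
E°cell = E°(cathode) − E°(anode) = (+1.36) − (-0.44) = +1.80 V.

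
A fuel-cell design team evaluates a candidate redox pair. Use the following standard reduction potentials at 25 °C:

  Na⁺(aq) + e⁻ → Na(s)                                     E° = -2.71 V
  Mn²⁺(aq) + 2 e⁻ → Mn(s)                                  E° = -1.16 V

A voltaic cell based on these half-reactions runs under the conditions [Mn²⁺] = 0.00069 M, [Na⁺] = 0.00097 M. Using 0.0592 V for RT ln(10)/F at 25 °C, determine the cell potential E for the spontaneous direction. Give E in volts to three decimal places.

Mn²⁺/Mn is the cathode (higher E°), Na⁺/Na the anode: E°cell = -1.16 − (-2.71) = +1.55 V, n = 2.
Overall: Mn²⁺(aq) + 2 Na(s) → Mn(s) + 2 Na⁺(aq)
Q = [Na⁺]^2 / ([Mn²⁺]); log Q = -2.865.
E = E° − (0.0592/n) log Q = +1.55 − (0.0592/2)(-2.865) = +1.635 V.

+1.635 V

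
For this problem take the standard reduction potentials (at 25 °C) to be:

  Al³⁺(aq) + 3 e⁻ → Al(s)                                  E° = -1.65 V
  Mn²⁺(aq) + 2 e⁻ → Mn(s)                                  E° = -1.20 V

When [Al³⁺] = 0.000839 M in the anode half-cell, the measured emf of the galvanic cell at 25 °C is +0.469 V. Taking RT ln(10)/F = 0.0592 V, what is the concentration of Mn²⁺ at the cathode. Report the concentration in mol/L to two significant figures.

Mn²⁺/Mn is the cathode, Al³⁺/Al the anode: E°cell = +0.45 V, n = 6.
Overall reaction: 3 Mn²⁺(aq) + 2 Al(s) → 3 Mn(s) + 2 Al³⁺(aq); Q = [Al³⁺]^2/[Mn²⁺]^3.
From E = E° − (0.0592/n) log Q: log Q = (E° − E)·n/0.0592 = (+0.45 − (+0.469))·6/0.0592 = -1.9257.
So 3·log[Mn²⁺] = 2·log(0.000839) − log Q = -6.1525 − (-1.9257) = -4.2268; log[Mn²⁺] = -4.2268 / 3 = -1.4089; [Mn²⁺] = 10^(-1.4089) ≈ 0.039 M.

0.039 M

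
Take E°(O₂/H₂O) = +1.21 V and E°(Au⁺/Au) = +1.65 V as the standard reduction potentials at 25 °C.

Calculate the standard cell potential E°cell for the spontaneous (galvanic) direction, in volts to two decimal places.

+0.44 V

The Au⁺/Au couple has the higher reduction potential, so it is the cathode; O₂/H₂O is oxidised at the anode.
E°cell = E°(cathode) − E°(anode) = (+1.65) − (+1.21) = +0.44 V.
Since E°cell > 0, the reaction is spontaneous under standard conditions.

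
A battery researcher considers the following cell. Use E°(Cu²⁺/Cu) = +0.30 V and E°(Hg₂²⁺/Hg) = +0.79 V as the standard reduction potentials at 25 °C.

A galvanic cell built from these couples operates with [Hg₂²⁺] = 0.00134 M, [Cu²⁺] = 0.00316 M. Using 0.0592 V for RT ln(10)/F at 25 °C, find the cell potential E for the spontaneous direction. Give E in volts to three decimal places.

Hg₂²⁺/Hg is the cathode (higher E°), Cu²⁺/Cu the anode: E°cell = +0.79 − (+0.30) = +0.49 V, n = 2.
Overall: Hg₂²⁺(aq) + Cu(s) → 2 Hg(l) + Cu²⁺(aq)
Q = [Cu²⁺] / ([Hg₂²⁺]); log Q = 0.373.
E = E° − (0.0592/n) log Q = +0.49 − (0.0592/2)(0.373) = +0.479 V.

+0.479 V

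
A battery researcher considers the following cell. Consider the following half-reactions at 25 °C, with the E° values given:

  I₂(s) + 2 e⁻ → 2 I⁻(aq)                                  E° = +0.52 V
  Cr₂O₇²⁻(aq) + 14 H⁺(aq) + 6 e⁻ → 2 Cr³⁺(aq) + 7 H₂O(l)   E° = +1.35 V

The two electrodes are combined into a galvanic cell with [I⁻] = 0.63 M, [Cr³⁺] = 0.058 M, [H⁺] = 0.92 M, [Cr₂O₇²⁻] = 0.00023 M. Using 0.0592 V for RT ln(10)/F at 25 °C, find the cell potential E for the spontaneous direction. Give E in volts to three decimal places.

Cr₂O₇²⁻/Cr³⁺ is the cathode (higher E°), I₂/I⁻ the anode: E°cell = +1.35 − (+0.52) = +0.83 V, n = 6.
Overall: Cr₂O₇²⁻(aq) + 14 H⁺(aq) + 6 I⁻(aq) → 2 Cr³⁺(aq) + 7 H₂O(l) + 3 I₂(s)
Q = [Cr³⁺]^2 / ([Cr₂O₇²⁻]·[H⁺]^14·[I⁻]^6); log Q = 2.876.
E = E° − (0.0592/n) log Q = +0.83 − (0.0592/6)(2.876) = +0.802 V.

+0.802 V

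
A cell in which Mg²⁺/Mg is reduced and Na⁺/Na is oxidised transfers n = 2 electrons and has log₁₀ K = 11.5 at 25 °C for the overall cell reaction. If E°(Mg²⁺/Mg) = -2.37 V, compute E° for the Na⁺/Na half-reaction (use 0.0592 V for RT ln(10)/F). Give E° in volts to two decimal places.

E°cell = (0.0592/n)·log K = (0.0592/2)(11.5) = +0.340 V.
Since Mg²⁺/Mg is the cathode and Na⁺/Na the anode, E°cell = E°(Mg²⁺/Mg) − E°(Na⁺/Na).
So E°(Na⁺/Na) = E°(Mg²⁺/Mg) − E°cell = (-2.37) − (+0.340) = -2.71 V.

-2.71 V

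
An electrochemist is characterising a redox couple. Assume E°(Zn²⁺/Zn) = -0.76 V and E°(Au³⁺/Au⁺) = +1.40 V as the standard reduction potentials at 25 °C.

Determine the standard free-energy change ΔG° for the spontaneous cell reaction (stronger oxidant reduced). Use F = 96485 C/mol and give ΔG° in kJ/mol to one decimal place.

Au³⁺/Au⁺ (E° = +1.40 V) is the cathode; Zn²⁺/Zn (E° = -0.76 V) is the anode, so E°cell = +2.16 V.
Balancing electrons gives n = 2 (lcm of 2 and 2).
ΔG° = −nFE° = −(2)(96485)(+2.16) = -416,815 J = -416.8 kJ/mol.

-416.8 kJ/mol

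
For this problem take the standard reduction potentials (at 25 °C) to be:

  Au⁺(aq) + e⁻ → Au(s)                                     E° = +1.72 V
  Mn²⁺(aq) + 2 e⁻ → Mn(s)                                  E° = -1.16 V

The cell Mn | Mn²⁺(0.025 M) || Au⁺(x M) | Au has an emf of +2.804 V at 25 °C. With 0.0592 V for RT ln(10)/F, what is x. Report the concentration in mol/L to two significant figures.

Au⁺/Au is the cathode, Mn²⁺/Mn the anode: E°cell = +2.88 V, n = 2.
Overall reaction: 2 Au⁺(aq) + Mn(s) → 2 Au(s) + Mn²⁺(aq); Q = [Mn²⁺]^1/[Au⁺]^2.
From E = E° − (0.0592/n) log Q: log Q = (E° − E)·n/0.0592 = (+2.88 − (+2.804))·2/0.0592 = 2.5676.
So 2·log[Au⁺] = 1·log(0.025) − log Q = -1.6021 − (2.5676) = -4.1697; log[Au⁺] = -4.1697 / 2 = -2.0848; [Au⁺] = 10^(-2.0848) ≈ 0.0082 M.

0.0082 M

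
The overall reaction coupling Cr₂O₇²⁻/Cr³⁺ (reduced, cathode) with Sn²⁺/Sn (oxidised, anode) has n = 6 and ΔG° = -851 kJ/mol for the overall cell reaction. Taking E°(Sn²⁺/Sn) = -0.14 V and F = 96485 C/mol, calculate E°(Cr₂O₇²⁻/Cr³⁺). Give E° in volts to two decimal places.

E°cell = −ΔG°/(nF) = −(-851×10³)/((6)(96485)) = +1.470 V.
Since Cr₂O₇²⁻/Cr³⁺ is the cathode and Sn²⁺/Sn the anode, E°cell = E°(Cr₂O₇²⁻/Cr³⁺) − E°(Sn²⁺/Sn).
So E°(Cr₂O₇²⁻/Cr³⁺) = E°cell + E°(Sn²⁺/Sn) = +1.470 + (-0.14) = +1.33 V.

+1.33 V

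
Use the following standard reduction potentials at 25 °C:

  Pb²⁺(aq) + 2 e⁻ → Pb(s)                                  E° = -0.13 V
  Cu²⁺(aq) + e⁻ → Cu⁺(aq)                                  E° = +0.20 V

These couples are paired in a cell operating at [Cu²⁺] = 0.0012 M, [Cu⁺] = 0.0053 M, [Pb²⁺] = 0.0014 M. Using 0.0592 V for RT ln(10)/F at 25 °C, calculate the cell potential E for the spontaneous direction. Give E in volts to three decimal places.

+0.376 V

Cu²⁺/Cu⁺ is the cathode (higher E°), Pb²⁺/Pb the anode: E°cell = +0.20 − (-0.13) = +0.33 V, n = 2.
Overall: 2 Cu²⁺(aq) + Pb(s) → 2 Cu⁺(aq) + Pb²⁺(aq)
Q = [Cu⁺]^2·[Pb²⁺] / ([Cu²⁺]^2); log Q = -1.564.
E = E° − (0.0592/n) log Q = +0.33 − (0.0592/2)(-1.564) = +0.376 V.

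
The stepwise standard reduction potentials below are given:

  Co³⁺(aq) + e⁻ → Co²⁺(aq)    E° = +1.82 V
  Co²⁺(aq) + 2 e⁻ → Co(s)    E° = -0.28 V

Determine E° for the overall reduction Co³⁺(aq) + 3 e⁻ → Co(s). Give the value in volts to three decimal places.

Since ΔG° = −nFE° is additive over sequential reductions, n₃E°₃ = n₁E°₁ + n₂E°₂.
E°₃ = (1×+1.82 + 2×-0.28) / 3 = (+1.260) / 3 = +0.420 V.

+0.420 V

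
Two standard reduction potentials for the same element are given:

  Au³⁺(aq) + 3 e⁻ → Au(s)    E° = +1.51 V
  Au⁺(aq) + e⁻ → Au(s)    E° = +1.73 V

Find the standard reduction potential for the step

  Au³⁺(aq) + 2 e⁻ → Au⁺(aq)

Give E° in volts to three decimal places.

Sequential free energies add, so n₃E°₃ = n₁E°₁ + n₂E°₂.
With n₃ = 3, and the known step contributing 1×(+1.73) V, the unknown satisfies 2·E° = 3×(+1.51) − 1×(+1.73) = +2.800.
E° = +2.800 / 2 = +1.400 V.

+1.400 V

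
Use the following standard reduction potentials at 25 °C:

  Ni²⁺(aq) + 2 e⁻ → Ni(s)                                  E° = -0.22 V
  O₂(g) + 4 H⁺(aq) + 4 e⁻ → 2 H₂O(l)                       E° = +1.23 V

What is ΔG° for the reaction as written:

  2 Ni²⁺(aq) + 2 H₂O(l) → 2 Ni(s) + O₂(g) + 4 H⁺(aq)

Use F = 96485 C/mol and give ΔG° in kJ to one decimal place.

+559.6 kJ

As written, Ni²⁺/Ni is reduced (cathode) and O₂/H₂O is oxidised (anode), so E°cell = (-0.22) − (+1.23) = -1.45 V.
Balancing electrons gives n = 4.
ΔG° = −nFE° = −(4)(96485)(-1.45) = 559,613 J = +559.6 kJ.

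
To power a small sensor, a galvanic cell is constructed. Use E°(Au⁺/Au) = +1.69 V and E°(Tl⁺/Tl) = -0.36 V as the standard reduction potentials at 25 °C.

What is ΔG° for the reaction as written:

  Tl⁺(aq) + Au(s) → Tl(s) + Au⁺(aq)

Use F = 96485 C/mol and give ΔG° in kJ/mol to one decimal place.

+197.8 kJ/mol

As written, Tl⁺/Tl is reduced (cathode) and Au⁺/Au is oxidised (anode), so E°cell = (-0.36) − (+1.69) = -2.05 V.
Balancing electrons gives n = 1.
ΔG° = −nFE° = −(1)(96485)(-2.05) = 197,794 J = +197.8 kJ/mol.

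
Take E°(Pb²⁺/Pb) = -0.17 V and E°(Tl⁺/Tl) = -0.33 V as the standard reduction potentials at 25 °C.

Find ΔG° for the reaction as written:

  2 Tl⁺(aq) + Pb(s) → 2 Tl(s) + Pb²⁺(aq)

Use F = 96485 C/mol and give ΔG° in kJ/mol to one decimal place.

As written, Tl⁺/Tl is reduced (cathode) and Pb²⁺/Pb is oxidised (anode), so E°cell = (-0.33) − (-0.17) = -0.16 V.
Balancing electrons gives n = 2.
ΔG° = −nFE° = −(2)(96485)(-0.16) = 30,875 J = +30.9 kJ/mol.

+30.9 kJ/mol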